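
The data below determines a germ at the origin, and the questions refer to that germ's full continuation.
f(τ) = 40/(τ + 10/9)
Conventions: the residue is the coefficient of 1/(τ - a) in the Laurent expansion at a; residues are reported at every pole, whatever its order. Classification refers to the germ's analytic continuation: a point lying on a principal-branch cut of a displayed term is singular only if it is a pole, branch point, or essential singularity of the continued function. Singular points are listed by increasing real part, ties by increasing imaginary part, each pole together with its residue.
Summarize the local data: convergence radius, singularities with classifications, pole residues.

Denominator factor (τ + 10/9): pole of order 1 at -10/9, modulus 10/9.
The radius of convergence is the smallest modulus among the singular points: 10/9.
At the order-1 pole -10/9 set g(τ) = (τ - (-10/9))*f(τ) = 40.
Simple pole: residue = g(a) at a = -10/9, which is 40.

Radius of convergence at 0: 10/9.
At -10/9: a pole of order 1; residue 40.


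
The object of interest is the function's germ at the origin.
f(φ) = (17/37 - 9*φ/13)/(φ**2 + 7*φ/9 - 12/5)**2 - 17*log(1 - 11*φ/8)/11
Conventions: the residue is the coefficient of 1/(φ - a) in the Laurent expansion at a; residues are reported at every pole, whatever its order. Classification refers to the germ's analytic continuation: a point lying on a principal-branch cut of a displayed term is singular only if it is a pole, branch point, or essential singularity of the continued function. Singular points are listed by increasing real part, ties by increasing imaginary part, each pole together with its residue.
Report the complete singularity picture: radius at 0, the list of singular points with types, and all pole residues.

Denominator factor (φ**2 + 7*φ/9 - 12/5)^2: discriminant 4133/405, real irrational roots -7/18 + (1/90)*sqrt(20665) and -7/18 - (1/90)*sqrt(20665); poles of order 2, moduli -7/18 + (1/90)*sqrt(20665) and 7/18 + (1/90)*sqrt(20665).
Branch term (-17/11)*log(1 - φ/(8/11)): its argument vanishes at φ = 8/11, a logarithmic branch point, modulus 8/11.
The radius of convergence is the smallest modulus among the singular points: 8/11.
The branch term is analytic at -7/18 - (1/90)*sqrt(20665) and contributes nothing to the residue; only the rational part matters.
The factor φ**2 + 7*φ/9 - 12/5 splits as (φ - a)(φ - a') with a = -7/18 - (1/90)*sqrt(20665), a' = -7/18 + (1/90)*sqrt(20665). At the order-2 pole a set g(φ) = (φ - a)^2*(rational part) = [17/37 - 9*φ/13] / (φ - a')^2.
Order-2 pole: residue = g'(a); g'(-7/18 - (1/90)*sqrt(20665)) = (2555145/8216292409)*sqrt(20665), so the residue is (2555145/8216292409)*sqrt(20665).
The branch term is analytic at -7/18 + (1/90)*sqrt(20665) and contributes nothing to the residue; only the rational part matters.
The factor φ**2 + 7*φ/9 - 12/5 splits as (φ - a)(φ - a') with a = -7/18 + (1/90)*sqrt(20665), a' = -7/18 - (1/90)*sqrt(20665). At the order-2 pole a set g(φ) = (φ - a)^2*(rational part) = [17/37 - 9*φ/13] / (φ - a')^2.
Order-2 pole: residue = g'(a); g'(-7/18 + (1/90)*sqrt(20665)) = -(2555145/8216292409)*sqrt(20665), so the residue is -(2555145/8216292409)*sqrt(20665).
List the singular points by increasing real part (a conjugate pair: the negative imaginary part first).

Radius of convergence at 0: 8/11.
At -7/18 - (1/90)*sqrt(20665): a pole of order 2; residue (2555145/8216292409)*sqrt(20665).
At 8/11: a logarithmic branch point.
At -7/18 + (1/90)*sqrt(20665): a pole of order 2; residue -(2555145/8216292409)*sqrt(20665).


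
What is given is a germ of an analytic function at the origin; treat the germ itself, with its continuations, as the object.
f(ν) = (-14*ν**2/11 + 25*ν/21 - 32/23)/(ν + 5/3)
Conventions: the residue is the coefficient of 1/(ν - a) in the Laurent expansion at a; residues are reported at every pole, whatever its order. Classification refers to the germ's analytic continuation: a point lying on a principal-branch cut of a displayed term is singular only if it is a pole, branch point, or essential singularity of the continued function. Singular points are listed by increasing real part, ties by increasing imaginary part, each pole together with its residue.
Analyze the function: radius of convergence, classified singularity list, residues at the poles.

Denominator factor (ν + 5/3): pole of order 1 at -5/3, modulus 5/3.
The radius of convergence is the smallest modulus among the singular points: 5/3.
At the order-1 pole -5/3 set g(ν) = (ν - (-5/3))*f(ν) = -14*ν**2/11 + 25*ν/21 - 32/23.
Simple pole: residue = g(a) at a = -5/3, which is -12239/1771.

Radius of convergence at 0: 5/3.
At -5/3: a pole of order 1; residue -12239/1771.


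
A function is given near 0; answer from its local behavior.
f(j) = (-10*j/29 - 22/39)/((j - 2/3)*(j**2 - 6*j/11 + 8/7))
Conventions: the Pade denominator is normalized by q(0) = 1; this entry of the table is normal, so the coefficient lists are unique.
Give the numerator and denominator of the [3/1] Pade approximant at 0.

Taylor coefficients needed (expand at 0): a_0 = 77/104, a_1 = 23121/12064, a_2 = 47803/18304, a_3 = 72090501/23355904, a_4 = 352856147/79050752.
Write the denominator as Q(j) = 1 + q1*j. Requiring Q*f - P = O(j^5) with deg P <= 3 kills the coefficients of j^4..j^4 in Q*f:
  j^4: a_4 + q1*a_3 = 0, i.e. 352856147/79050752 + (72090501/23355904)*q1 = 0.
Solving this linear system: q1 = -6124339/4234956.
The numerator is Q*f truncated at degree 3: P0 = a_0 = 77/104; P1 = a_1 + q1*a_0 = 122766539/145143492; P2 = a_2 + q1*a_1 = -61909883/387049312; P3 = a_3 + q1*a_2 = -25042822/36285873.

The Pade approximant has numerator coefficients [77/104, 122766539/145143492, -61909883/387049312, -25042822/36285873]; denominator coefficients [1, -6124339/4234956].


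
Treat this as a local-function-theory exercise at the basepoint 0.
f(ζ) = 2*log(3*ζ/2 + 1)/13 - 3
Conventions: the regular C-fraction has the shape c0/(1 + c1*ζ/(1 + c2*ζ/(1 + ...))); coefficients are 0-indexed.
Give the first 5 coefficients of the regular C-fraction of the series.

Taylor coefficients (expand at 0): a_0 = -3, a_1 = 3/13, a_2 = -9/52, a_3 = 9/52, a_4 = -81/416.
c0 = a_0 = -3. Peel one level at a time: if S = 1 + c*ζ/S' with S'(0) = 1, then c is the ζ-coefficient of S and S' = c*ζ/(S - 1).
S_1 = c0/f = 1 + (1/13)*ζ + (-35/676)*ζ^2 + ...; c1 = 1/13.
S_2 = c1*ζ/(S_1 - 1) = 1 + (35/52)*ζ + (-3/16)*ζ^2 + ...; c2 = 35/52.
S_3 = c2*ζ/(S_2 - 1) = 1 + (39/140)*ζ + (-1287/9800)*ζ^2 + ...; c3 = 39/140.
S_4 = c3*ζ/(S_3 - 1) = 1 + (33/70)*ζ + ...; c4 = 33/70.

The regular C-fraction coefficients are [-3, 1/13, 35/52, 39/140, 33/70].


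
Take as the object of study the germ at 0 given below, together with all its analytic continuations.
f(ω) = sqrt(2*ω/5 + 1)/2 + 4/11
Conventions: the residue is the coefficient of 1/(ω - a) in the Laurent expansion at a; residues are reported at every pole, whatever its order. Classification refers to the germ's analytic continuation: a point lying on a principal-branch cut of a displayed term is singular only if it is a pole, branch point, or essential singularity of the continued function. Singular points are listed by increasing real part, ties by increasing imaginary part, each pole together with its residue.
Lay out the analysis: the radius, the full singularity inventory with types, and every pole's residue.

Radius of convergence at 0: 5/2.
At -5/2: an algebraic (square-root) branch point.

Branch term (1/2)*sqrt(1 - ω/(-5/2)): its argument vanishes at ω = -5/2, a square-root branch point, modulus 5/2.
The radius of convergence is the smallest modulus among the singular points: 5/2.


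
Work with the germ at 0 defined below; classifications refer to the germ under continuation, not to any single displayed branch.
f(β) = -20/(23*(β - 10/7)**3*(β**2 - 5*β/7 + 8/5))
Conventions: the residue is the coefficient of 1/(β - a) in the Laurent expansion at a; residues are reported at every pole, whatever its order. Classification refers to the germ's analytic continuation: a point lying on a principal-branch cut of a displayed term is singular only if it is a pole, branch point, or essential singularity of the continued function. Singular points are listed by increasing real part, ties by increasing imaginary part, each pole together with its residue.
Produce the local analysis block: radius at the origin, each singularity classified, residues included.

Radius of convergence at 0: (2/5)*sqrt(10).
At (5/14) - ((1/70)*sqrt(7215))*i: a pole of order 1; residue (2100875/44101548) - ((133555625/162631808508)*sqrt(7215))*i.
At (5/14) + ((1/70)*sqrt(7215))*i: a pole of order 1; residue (2100875/44101548) + ((133555625/162631808508)*sqrt(7215))*i.
At 10/7: a pole of order 3; residue -2100875/22050774.

Denominator factor (β**2 - 5*β/7 + 8/5): discriminant -1443/245, complex-conjugate roots (5/14) + ((1/70)*sqrt(7215))*i and (5/14) - ((1/70)*sqrt(7215))*i; poles of order 1, moduli (2/5)*sqrt(10) and (2/5)*sqrt(10).
Denominator factor (β - 10/7)^3: pole of order 3 at 10/7, modulus 10/7.
The radius of convergence is the smallest modulus among the singular points: (2/5)*sqrt(10).
The factor β**2 - 5*β/7 + 8/5 splits as (β - a)(β - a') with a = (5/14) - ((1/70)*sqrt(7215))*i, a' = (5/14) + ((1/70)*sqrt(7215))*i. At the order-1 pole a set g(β) = (β - a)*f(β) = [-20/(23*(β - 10/7)**3)] / (β - a').
Simple pole: residue = g(a) at a = (5/14) - ((1/70)*sqrt(7215))*i, which is (2100875/44101548) - ((133555625/162631808508)*sqrt(7215))*i.
The factor β**2 - 5*β/7 + 8/5 splits as (β - a)(β - a') with a = (5/14) + ((1/70)*sqrt(7215))*i, a' = (5/14) - ((1/70)*sqrt(7215))*i. At the order-1 pole a set g(β) = (β - a)*f(β) = [-20/(23*(β - 10/7)**3)] / (β - a').
Simple pole: residue = g(a) at a = (5/14) + ((1/70)*sqrt(7215))*i, which is (2100875/44101548) + ((133555625/162631808508)*sqrt(7215))*i.
At the order-3 pole 10/7 set g(β) = (β - (10/7))^3*f(β) = -20/(23*(β**2 - 5*β/7 + 8/5)).
Order-3 pole: residue = g''(a)/2; g''(10/7) = -2100875/11025387, so the residue is -2100875/22050774.
List the singular points by increasing real part (a conjugate pair: the negative imaginary part first).


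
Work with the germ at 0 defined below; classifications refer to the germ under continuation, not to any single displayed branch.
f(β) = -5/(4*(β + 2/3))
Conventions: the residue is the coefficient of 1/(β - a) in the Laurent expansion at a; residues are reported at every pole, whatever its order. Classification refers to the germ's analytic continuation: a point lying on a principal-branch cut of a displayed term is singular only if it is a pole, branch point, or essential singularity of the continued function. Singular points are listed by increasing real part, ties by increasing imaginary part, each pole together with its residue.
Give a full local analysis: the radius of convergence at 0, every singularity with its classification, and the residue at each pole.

Radius of convergence at 0: 2/3.
At -2/3: a pole of order 1; residue -5/4.

Denominator factor (β + 2/3): pole of order 1 at -2/3, modulus 2/3.
The radius of convergence is the smallest modulus among the singular points: 2/3.
At the order-1 pole -2/3 set g(β) = (β - (-2/3))*f(β) = -5/4.
Simple pole: residue = g(a) at a = -2/3, which is -5/4.


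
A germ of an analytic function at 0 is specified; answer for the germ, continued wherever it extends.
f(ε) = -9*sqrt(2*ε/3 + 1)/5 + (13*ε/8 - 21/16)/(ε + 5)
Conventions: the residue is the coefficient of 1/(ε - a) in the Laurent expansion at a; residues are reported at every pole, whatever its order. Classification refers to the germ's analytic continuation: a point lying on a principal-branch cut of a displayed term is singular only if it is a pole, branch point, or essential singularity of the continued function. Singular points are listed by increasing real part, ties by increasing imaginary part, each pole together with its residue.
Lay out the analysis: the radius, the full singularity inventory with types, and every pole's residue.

Radius of convergence at 0: 3/2.
At -5: a pole of order 1; residue -151/16.
At -3/2: an algebraic (square-root) branch point.

Denominator factor (ε + 5): pole of order 1 at -5, modulus 5.
Branch term (-9/5)*sqrt(1 - ε/(-3/2)): its argument vanishes at ε = -3/2, a square-root branch point, modulus 3/2.
The radius of convergence is the smallest modulus among the singular points: 3/2.
The branch term is analytic at -5 and contributes nothing to the residue; only the rational part matters.
At the order-1 pole -5 set g(ε) = (ε - (-5))*(rational part) = 13*ε/8 - 21/16.
Simple pole: residue = g(a) at a = -5, which is -151/16.
List the singular points by increasing real part (a conjugate pair: the negative imaginary part first).


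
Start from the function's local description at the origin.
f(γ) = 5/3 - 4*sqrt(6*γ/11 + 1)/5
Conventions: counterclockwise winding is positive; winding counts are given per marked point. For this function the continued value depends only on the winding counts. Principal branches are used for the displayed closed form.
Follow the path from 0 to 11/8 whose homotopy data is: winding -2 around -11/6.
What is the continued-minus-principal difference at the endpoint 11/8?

The rational part is single-valued and drops out of the difference; each branch term changes only by its own monodromy.
(-4/5)*sqrt(1 - γ/(-11/6)): winding -2 is even, the square root returns to the same sheet, contribution 0.
Summing the contributions at γ = 11/8 gives 0.

Continued minus principal equals 0.


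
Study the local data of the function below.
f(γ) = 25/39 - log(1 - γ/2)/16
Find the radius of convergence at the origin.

Branch term (-1/16)*log(1 - γ/(2)): its argument vanishes at γ = 2, a logarithmic branch point, modulus 2.
The radius of convergence is the smallest modulus among the singular points: 2.

The radius of convergence is 2.


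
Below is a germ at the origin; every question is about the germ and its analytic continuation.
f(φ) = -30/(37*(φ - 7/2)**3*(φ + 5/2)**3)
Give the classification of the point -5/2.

The denominator factor φ + 5/2 vanishes at -5/2 and appears to the power 3; the numerator there equals -30/37, nonzero, and no other factor vanishes.
Hence a pole whose order is the multiplicity, 3.

The point is a pole of order 3.


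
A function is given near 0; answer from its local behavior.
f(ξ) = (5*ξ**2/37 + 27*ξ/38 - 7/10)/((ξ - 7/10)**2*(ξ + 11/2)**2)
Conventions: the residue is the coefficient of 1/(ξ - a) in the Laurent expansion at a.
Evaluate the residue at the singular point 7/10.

At the order-2 pole 7/10 set g(ξ) = (ξ - (7/10))^2*f(ξ) = (5*ξ**2/37 + 27*ξ/38 - 7/10)/(ξ + 11/2)**2.
Order-2 pole: residue = g'(a); g'(7/10) = 1028325/41886146, so the residue is 1028325/41886146.

The residue is 1028325/41886146.


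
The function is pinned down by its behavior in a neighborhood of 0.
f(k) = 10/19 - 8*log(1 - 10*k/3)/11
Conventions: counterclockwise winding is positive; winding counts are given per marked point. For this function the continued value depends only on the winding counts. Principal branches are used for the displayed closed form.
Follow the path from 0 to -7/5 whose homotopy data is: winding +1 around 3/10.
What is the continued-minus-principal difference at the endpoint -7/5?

Continued minus principal equals -(16/11)*pi*i.

The rational part is single-valued and drops out of the difference; each branch term changes only by its own monodromy.
(-8/11)*log(1 - k/(3/10)): each positive loop around 3/10 adds 2*pi*i to the log, so winding +1 contributes (-8/11)*(1)*2*pi*i = -(16/11)*pi*i.
Summing the contributions at k = -7/5 gives -(16/11)*pi*i.


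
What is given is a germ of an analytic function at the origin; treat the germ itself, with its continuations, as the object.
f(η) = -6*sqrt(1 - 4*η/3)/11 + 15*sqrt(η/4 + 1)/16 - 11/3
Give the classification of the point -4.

The point is an algebraic (square-root) branch point.

The term (15/16)*sqrt(1 - η/(-4)) has argument 1 - -4/(-4) = 0 at -4: a square-root (algebraic, two-sheeted) branch point; the remaining terms are analytic or single-valued there.


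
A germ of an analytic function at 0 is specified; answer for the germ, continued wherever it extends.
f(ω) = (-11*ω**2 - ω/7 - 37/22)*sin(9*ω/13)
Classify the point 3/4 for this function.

The point is a regular point.

There is no denominator, hence no pole anywhere.
The factor sin(9*ω/13) is entire.
So the germ continues analytically to 3/4.


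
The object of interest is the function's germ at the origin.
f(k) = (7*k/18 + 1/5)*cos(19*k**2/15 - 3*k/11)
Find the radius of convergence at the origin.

The radius of convergence is infinite.

The factor cos(19*k**2/15 - 3*k/11) is entire and contributes no finite singular point.
The polynomial part has no poles.
No finite singular points: the Taylor series at 0 converges everywhere.


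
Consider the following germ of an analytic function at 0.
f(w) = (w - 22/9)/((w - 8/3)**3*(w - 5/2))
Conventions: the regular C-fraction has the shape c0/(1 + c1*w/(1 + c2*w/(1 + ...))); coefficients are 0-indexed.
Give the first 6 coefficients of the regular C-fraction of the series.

The regular C-fraction coefficients are [-33/640, -491/440, 16083/43208, -870705/3509668, 46855639/754399920, -7501913563/40286306640].

Taylor coefficients (expand at 0): a_0 = -33/640, a_1 = -1473/25600, a_2 = -21909/512000, a_3 = -542919/20480000, a_4 = -24207783/1638400000, a_5 = -503508903/65536000000.
c0 = a_0 = -33/640. Peel one level at a time: if S = 1 + c*w/S' with S'(0) = 1, then c is the w-coefficient of S and S' = c*w/(S - 1).
S_1 = c0/f = 1 + (-491/440)*w + (16083/38720)*w^2 + ...; c1 = -491/440.
S_2 = c1*w/(S_1 - 1) = 1 + (16083/43208)*w + (712395/7714592)*w^2 + ...; c2 = 16083/43208.
S_3 = c2*w/(S_2 - 1) = 1 + (-870705/3509668)*w + (3149157/204375616)*w^2 + ...; c3 = -870705/3509668.
S_4 = c3*w/(S_3 - 1) = 1 + (46855639/754399920)*w + (2061242059/178219065600)*w^2 + ...; c4 = 46855639/754399920.
S_5 = c4*w/(S_4 - 1) = 1 + (-7501913563/40286306640)*w + ...; c5 = -7501913563/40286306640.


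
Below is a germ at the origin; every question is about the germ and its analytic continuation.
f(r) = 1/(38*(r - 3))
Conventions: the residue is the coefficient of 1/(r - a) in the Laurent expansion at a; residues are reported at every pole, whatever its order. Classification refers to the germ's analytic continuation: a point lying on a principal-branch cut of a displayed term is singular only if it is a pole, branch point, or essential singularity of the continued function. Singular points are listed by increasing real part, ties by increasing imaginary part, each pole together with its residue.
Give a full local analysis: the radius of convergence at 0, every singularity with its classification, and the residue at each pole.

Radius of convergence at 0: 3.
At 3: a pole of order 1; residue 1/38.

Denominator factor (r - 3): pole of order 1 at 3, modulus 3.
The radius of convergence is the smallest modulus among the singular points: 3.
At the order-1 pole 3 set g(r) = (r - (3))*f(r) = 1/38.
Simple pole: residue = g(a) at a = 3, which is 1/38.


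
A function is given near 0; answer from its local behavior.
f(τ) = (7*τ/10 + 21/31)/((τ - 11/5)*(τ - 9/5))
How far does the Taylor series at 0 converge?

The radius of convergence is 9/5.

Denominator factor (τ - 9/5): pole of order 1 at 9/5, modulus 9/5.
Denominator factor (τ - 11/5): pole of order 1 at 11/5, modulus 11/5.
The radius of convergence is the smallest modulus among the singular points: 9/5.


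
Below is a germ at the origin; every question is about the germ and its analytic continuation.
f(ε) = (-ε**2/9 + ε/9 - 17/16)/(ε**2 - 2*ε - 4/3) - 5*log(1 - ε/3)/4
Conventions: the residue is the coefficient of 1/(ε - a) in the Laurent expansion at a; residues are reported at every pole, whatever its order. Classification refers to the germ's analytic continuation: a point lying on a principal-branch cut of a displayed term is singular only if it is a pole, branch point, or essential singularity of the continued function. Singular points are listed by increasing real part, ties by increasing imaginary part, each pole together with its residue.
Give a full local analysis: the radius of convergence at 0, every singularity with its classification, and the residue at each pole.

Denominator factor (ε**2 - 2*ε - 4/3): discriminant 28/3, real irrational roots 1 + (1/3)*sqrt(21) and 1 - (1/3)*sqrt(21); poles of order 1, moduli 1 + (1/3)*sqrt(21) and -1 + (1/3)*sqrt(21).
Branch term (-5/4)*log(1 - ε/(3)): its argument vanishes at ε = 3, a logarithmic branch point, modulus 3.
The radius of convergence is the smallest modulus among the singular points: -1 + (1/3)*sqrt(21).
The branch term is analytic at 1 - (1/3)*sqrt(21) and contributes nothing to the residue; only the rational part matters.
The factor ε**2 - 2*ε - 4/3 splits as (ε - a)(ε - a') with a = 1 - (1/3)*sqrt(21), a' = 1 + (1/3)*sqrt(21). At the order-1 pole a set g(ε) = (ε - a)*(rational part) = [-ε**2/9 + ε/9 - 17/16] / (ε - a').
Simple pole: residue = g(a) at a = 1 - (1/3)*sqrt(21), which is -1/18 + (571/6048)*sqrt(21).
The branch term is analytic at 1 + (1/3)*sqrt(21) and contributes nothing to the residue; only the rational part matters.
The factor ε**2 - 2*ε - 4/3 splits as (ε - a)(ε - a') with a = 1 + (1/3)*sqrt(21), a' = 1 - (1/3)*sqrt(21). At the order-1 pole a set g(ε) = (ε - a)*(rational part) = [-ε**2/9 + ε/9 - 17/16] / (ε - a').
Simple pole: residue = g(a) at a = 1 + (1/3)*sqrt(21), which is -1/18 - (571/6048)*sqrt(21).
List the singular points by increasing real part (a conjugate pair: the negative imaginary part first).

Radius of convergence at 0: -1 + (1/3)*sqrt(21).
At 1 - (1/3)*sqrt(21): a pole of order 1; residue -1/18 + (571/6048)*sqrt(21).
At 1 + (1/3)*sqrt(21): a pole of order 1; residue -1/18 - (571/6048)*sqrt(21).
At 3: a logarithmic branch point.


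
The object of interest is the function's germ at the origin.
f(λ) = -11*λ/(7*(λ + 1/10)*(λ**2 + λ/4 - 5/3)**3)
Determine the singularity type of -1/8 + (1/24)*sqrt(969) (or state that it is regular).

The denominator factor λ**2 + λ/4 - 5/3 vanishes at -1/8 + (1/24)*sqrt(969) and appears to the power 3; the numerator there equals 11/56 - (11/168)*sqrt(969), nonzero, and no other factor vanishes.
Hence a pole whose order is the multiplicity, 3.

The point is a pole of order 3.


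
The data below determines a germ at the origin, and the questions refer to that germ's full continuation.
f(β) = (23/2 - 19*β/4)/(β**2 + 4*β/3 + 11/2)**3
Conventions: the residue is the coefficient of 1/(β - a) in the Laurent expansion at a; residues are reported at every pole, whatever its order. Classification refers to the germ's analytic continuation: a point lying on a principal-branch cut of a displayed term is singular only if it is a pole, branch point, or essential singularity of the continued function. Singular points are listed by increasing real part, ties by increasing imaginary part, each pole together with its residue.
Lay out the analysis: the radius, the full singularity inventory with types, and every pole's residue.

Denominator factor (β**2 + 4*β/3 + 11/2)^3: discriminant -182/9, complex-conjugate roots (-2/3) + ((1/6)*sqrt(182))*i and (-2/3) - ((1/6)*sqrt(182))*i; poles of order 3, moduli (1/2)*sqrt(22) and (1/2)*sqrt(22).
The radius of convergence is the smallest modulus among the singular points: (1/2)*sqrt(22).
The factor β**2 + 4*β/3 + 11/2 splits as (β - a)(β - a') with a = (-2/3) - ((1/6)*sqrt(182))*i, a' = (-2/3) + ((1/6)*sqrt(182))*i. At the order-3 pole a set g(β) = (β - a)^3*f(β) = [23/2 - 19*β/4] / (β - a')^3.
Order-3 pole: residue = g''(a)/2; g''((-2/3) - ((1/6)*sqrt(182))*i) = ((5346/753571)*sqrt(182))*i, so the residue is ((2673/753571)*sqrt(182))*i.
The factor β**2 + 4*β/3 + 11/2 splits as (β - a)(β - a') with a = (-2/3) + ((1/6)*sqrt(182))*i, a' = (-2/3) - ((1/6)*sqrt(182))*i. At the order-3 pole a set g(β) = (β - a)^3*f(β) = [23/2 - 19*β/4] / (β - a')^3.
Order-3 pole: residue = g''(a)/2; g''((-2/3) + ((1/6)*sqrt(182))*i) = -((5346/753571)*sqrt(182))*i, so the residue is -((2673/753571)*sqrt(182))*i.
List the singular points by increasing real part (a conjugate pair: the negative imaginary part first).

Radius of convergence at 0: (1/2)*sqrt(22).
At (-2/3) - ((1/6)*sqrt(182))*i: a pole of order 3; residue ((2673/753571)*sqrt(182))*i.
At (-2/3) + ((1/6)*sqrt(182))*i: a pole of order 3; residue -((2673/753571)*sqrt(182))*i.


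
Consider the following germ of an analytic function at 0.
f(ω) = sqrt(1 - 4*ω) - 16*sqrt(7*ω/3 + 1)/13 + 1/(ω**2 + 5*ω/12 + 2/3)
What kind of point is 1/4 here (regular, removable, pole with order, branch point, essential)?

The term (1)*sqrt(1 - ω/(1/4)) has argument 1 - 1/4/(1/4) = 0 at 1/4: a square-root (algebraic, two-sheeted) branch point; the remaining terms are analytic or single-valued there.

The point is an algebraic (square-root) branch point.


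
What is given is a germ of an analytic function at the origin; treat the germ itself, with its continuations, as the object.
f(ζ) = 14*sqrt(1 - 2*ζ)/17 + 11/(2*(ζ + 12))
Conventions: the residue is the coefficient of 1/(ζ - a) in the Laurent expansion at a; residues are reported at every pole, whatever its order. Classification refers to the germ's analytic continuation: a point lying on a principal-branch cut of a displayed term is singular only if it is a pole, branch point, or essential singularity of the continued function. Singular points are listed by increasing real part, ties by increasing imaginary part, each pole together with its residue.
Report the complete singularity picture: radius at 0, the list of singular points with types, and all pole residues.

Denominator factor (ζ + 12): pole of order 1 at -12, modulus 12.
Branch term (14/17)*sqrt(1 - ζ/(1/2)): its argument vanishes at ζ = 1/2, a square-root branch point, modulus 1/2.
The radius of convergence is the smallest modulus among the singular points: 1/2.
The branch term is analytic at -12 and contributes nothing to the residue; only the rational part matters.
At the order-1 pole -12 set g(ζ) = (ζ - (-12))*(rational part) = 11/2.
Simple pole: residue = g(a) at a = -12, which is 11/2.
List the singular points by increasing real part (a conjugate pair: the negative imaginary part first).

Radius of convergence at 0: 1/2.
At -12: a pole of order 1; residue 11/2.
At 1/2: an algebraic (square-root) branch point.


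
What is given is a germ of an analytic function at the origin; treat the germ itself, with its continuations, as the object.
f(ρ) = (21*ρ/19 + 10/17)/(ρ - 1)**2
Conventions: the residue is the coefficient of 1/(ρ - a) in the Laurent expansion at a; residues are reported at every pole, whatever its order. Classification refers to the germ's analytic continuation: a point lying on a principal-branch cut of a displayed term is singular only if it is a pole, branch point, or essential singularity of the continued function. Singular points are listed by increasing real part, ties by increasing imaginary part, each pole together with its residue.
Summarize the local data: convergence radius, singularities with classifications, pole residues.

Radius of convergence at 0: 1.
At 1: a pole of order 2; residue 21/19.

Denominator factor (ρ - 1)^2: pole of order 2 at 1, modulus 1.
The radius of convergence is the smallest modulus among the singular points: 1.
At the order-2 pole 1 set g(ρ) = (ρ - (1))^2*f(ρ) = 21*ρ/19 + 10/17.
Order-2 pole: residue = g'(a); g'(1) = 21/19, so the residue is 21/19.


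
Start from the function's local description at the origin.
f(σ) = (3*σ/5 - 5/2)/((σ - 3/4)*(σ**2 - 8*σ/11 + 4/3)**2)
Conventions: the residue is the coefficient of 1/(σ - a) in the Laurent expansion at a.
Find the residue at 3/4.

At the order-1 pole 3/4 set g(σ) = (σ - (3/4))*f(σ) = (3*σ/5 - 5/2)/(σ**2 - 8*σ/11 + 4/3)**2.
Simple pole: residue = g(a) at a = 3/4, which is -2857536/2541845.

The residue is -2857536/2541845.


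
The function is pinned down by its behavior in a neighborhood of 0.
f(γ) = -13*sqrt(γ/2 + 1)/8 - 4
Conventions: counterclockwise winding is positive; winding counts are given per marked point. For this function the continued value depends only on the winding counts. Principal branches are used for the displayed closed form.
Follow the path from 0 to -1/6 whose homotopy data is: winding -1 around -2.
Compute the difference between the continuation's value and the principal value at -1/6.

Continued minus principal equals (13/24)*sqrt(33).

The rational part is single-valued and drops out of the difference; each branch term changes only by its own monodromy.
(-13/8)*sqrt(1 - γ/(-2)): winding -1 is odd, the square root flips sign, contributing -2*(-13/8)*sqrt(1 - (-1/6)/(-2)) = -2*(-13/8)*sqrt(11/12) = (13/24)*sqrt(33).
Summing the contributions at γ = -1/6 gives (13/24)*sqrt(33).


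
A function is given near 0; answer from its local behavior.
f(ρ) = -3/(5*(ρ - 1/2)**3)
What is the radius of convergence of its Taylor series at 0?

Denominator factor (ρ - 1/2)^3: pole of order 3 at 1/2, modulus 1/2.
The radius of convergence is the smallest modulus among the singular points: 1/2.

The radius of convergence is 1/2.


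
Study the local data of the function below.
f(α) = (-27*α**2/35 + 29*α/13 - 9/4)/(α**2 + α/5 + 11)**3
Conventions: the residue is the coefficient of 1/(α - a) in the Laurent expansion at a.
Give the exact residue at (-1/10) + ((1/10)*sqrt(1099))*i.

The factor α**2 + α/5 + 11 splits as (α - a)(α - a') with a = (-1/10) + ((1/10)*sqrt(1099))*i, a' = (-1/10) - ((1/10)*sqrt(1099))*i. At the order-3 pole a set g(α) = (α - a)^3*f(α) = [-27*α**2/35 + 29*α/13 - 9/4] / (α - a')^3.
Order-3 pole: residue = g''(a)/2; g''((-1/10) + ((1/10)*sqrt(1099))*i) = ((18109425/120790970209)*sqrt(1099))*i, so the residue is ((18109425/241581940418)*sqrt(1099))*i.

The residue is ((18109425/241581940418)*sqrt(1099))*i.


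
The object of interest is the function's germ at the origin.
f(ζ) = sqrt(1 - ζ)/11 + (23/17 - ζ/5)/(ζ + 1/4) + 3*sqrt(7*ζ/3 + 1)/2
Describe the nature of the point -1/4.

The point is a pole of order 1.

The denominator factor ζ + 1/4 vanishes at -1/4 and appears to the power 1; the numerator there equals 477/340, nonzero, and no other factor vanishes.
The branch terms are analytic at this point.
Hence a pole whose order is the multiplicity, 1.


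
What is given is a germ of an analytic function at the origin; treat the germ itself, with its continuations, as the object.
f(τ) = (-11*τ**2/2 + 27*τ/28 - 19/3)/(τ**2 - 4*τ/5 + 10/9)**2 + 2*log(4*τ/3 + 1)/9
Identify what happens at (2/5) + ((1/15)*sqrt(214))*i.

The denominator factor τ**2 - 4*τ/5 + 10/9 vanishes at (2/5) + ((1/15)*sqrt(214))*i and appears to the power 2; the numerator there equals (-5029/3150) - ((481/2100)*sqrt(214))*i, nonzero, and no other factor vanishes.
The branch terms are analytic at this point.
Hence a pole whose order is the multiplicity, 2.

The point is a pole of order 2.


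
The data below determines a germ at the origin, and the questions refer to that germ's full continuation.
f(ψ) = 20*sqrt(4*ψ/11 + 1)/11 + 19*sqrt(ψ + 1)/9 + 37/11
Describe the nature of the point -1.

The term (19/9)*sqrt(1 - ψ/(-1)) has argument 1 - -1/(-1) = 0 at -1: a square-root (algebraic, two-sheeted) branch point; the remaining terms are analytic or single-valued there.

The point is an algebraic (square-root) branch point.


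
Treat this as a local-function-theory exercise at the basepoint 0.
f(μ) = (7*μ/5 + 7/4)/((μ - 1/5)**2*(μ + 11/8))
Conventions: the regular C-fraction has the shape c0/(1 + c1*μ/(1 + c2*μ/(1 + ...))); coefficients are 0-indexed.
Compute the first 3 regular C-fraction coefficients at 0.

Taylor coefficients (expand at 0): a_0 = 350/11, a_1 = 38780/121, a_2 = 3204810/1331.
c0 = a_0 = 350/11. Peel one level at a time: if S = 1 + c*μ/S' with S'(0) = 1, then c is the μ-coefficient of S and S' = c*μ/(S - 1).
S_1 = c0/f = 1 + (-554/55)*μ + (7091/275)*μ^2 + ...; c1 = -554/55.
S_2 = c1*μ/(S_1 - 1) = 1 + (7091/2770)*μ + ...; c2 = 7091/2770.

The regular C-fraction coefficients are [350/11, -554/55, 7091/2770].


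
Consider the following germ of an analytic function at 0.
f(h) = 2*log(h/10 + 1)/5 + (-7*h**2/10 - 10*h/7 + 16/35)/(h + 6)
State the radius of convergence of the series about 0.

Denominator factor (h + 6): pole of order 1 at -6, modulus 6.
Branch term (2/5)*log(1 - h/(-10)): its argument vanishes at h = -10, a logarithmic branch point, modulus 10.
The radius of convergence is the smallest modulus among the singular points: 6.

The radius of convergence is 6.


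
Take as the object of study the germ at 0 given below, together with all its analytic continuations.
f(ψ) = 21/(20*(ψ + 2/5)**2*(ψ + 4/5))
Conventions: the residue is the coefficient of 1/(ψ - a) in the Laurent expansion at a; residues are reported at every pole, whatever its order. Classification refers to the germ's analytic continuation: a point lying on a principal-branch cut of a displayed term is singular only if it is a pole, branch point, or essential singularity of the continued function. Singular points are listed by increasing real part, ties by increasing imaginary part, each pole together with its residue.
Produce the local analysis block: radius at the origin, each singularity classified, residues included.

Denominator factor (ψ + 4/5): pole of order 1 at -4/5, modulus 4/5.
Denominator factor (ψ + 2/5)^2: pole of order 2 at -2/5, modulus 2/5.
The radius of convergence is the smallest modulus among the singular points: 2/5.
At the order-1 pole -4/5 set g(ψ) = (ψ - (-4/5))*f(ψ) = 21/(20*(ψ + 2/5)**2).
Simple pole: residue = g(a) at a = -4/5, which is 105/16.
At the order-2 pole -2/5 set g(ψ) = (ψ - (-2/5))^2*f(ψ) = 21/(20*(ψ + 4/5)).
Order-2 pole: residue = g'(a); g'(-2/5) = -105/16, so the residue is -105/16.
List the singular points by increasing real part (a conjugate pair: the negative imaginary part first).

Radius of convergence at 0: 2/5.
At -4/5: a pole of order 1; residue 105/16.
At -2/5: a pole of order 2; residue -105/16.


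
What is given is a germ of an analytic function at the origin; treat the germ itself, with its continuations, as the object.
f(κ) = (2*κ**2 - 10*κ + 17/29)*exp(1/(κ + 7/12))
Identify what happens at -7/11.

There is no denominator, hence no pole anywhere.
The essential point of exp(1/(κ - (-7/12))) is -7/12, not -7/11.
So the germ continues analytically to -7/11.

The point is a regular point.


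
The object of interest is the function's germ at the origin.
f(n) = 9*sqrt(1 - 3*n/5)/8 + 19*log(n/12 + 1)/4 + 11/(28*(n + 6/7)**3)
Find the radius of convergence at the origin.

The radius of convergence is 6/7.

Denominator factor (n + 6/7)^3: pole of order 3 at -6/7, modulus 6/7.
Branch term (9/8)*sqrt(1 - n/(5/3)): its argument vanishes at n = 5/3, a square-root branch point, modulus 5/3.
Branch term (19/4)*log(1 - n/(-12)): its argument vanishes at n = -12, a logarithmic branch point, modulus 12.
The radius of convergence is the smallest modulus among the singular points: 6/7.


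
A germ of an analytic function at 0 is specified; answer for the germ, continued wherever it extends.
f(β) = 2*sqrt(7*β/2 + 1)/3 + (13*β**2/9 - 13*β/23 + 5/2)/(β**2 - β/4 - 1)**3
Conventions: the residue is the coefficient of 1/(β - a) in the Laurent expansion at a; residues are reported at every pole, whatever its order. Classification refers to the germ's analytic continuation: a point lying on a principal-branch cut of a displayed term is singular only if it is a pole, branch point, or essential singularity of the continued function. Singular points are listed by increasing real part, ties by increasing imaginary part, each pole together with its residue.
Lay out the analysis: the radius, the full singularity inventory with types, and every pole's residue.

Radius of convergence at 0: 2/7.
At 1/8 - (1/8)*sqrt(65): a pole of order 3; residue -(2496448/56847375)*sqrt(65).
At -2/7: an algebraic (square-root) branch point.
At 1/8 + (1/8)*sqrt(65): a pole of order 3; residue (2496448/56847375)*sqrt(65).

Denominator factor (β**2 - β/4 - 1)^3: discriminant 65/16, real irrational roots 1/8 + (1/8)*sqrt(65) and 1/8 - (1/8)*sqrt(65); poles of order 3, moduli 1/8 + (1/8)*sqrt(65) and -1/8 + (1/8)*sqrt(65).
Branch term (2/3)*sqrt(1 - β/(-2/7)): its argument vanishes at β = -2/7, a square-root branch point, modulus 2/7.
The radius of convergence is the smallest modulus among the singular points: 2/7.
The branch term is analytic at 1/8 - (1/8)*sqrt(65) and contributes nothing to the residue; only the rational part matters.
The factor β**2 - β/4 - 1 splits as (β - a)(β - a') with a = 1/8 - (1/8)*sqrt(65), a' = 1/8 + (1/8)*sqrt(65). At the order-3 pole a set g(β) = (β - a)^3*(rational part) = [13*β**2/9 - 13*β/23 + 5/2] / (β - a')^3.
Order-3 pole: residue = g''(a)/2; g''(1/8 - (1/8)*sqrt(65)) = -(4992896/56847375)*sqrt(65), so the residue is -(2496448/56847375)*sqrt(65).
The branch term is analytic at 1/8 + (1/8)*sqrt(65) and contributes nothing to the residue; only the rational part matters.
The factor β**2 - β/4 - 1 splits as (β - a)(β - a') with a = 1/8 + (1/8)*sqrt(65), a' = 1/8 - (1/8)*sqrt(65). At the order-3 pole a set g(β) = (β - a)^3*(rational part) = [13*β**2/9 - 13*β/23 + 5/2] / (β - a')^3.
Order-3 pole: residue = g''(a)/2; g''(1/8 + (1/8)*sqrt(65)) = (4992896/56847375)*sqrt(65), so the residue is (2496448/56847375)*sqrt(65).
List the singular points by increasing real part (a conjugate pair: the negative imaginary part first).


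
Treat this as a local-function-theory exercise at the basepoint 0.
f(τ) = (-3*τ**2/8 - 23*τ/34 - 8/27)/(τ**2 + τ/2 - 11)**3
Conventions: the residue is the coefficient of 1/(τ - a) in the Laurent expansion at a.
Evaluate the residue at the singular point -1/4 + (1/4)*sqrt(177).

The factor τ**2 + τ/2 - 11 splits as (τ - a)(τ - a') with a = -1/4 + (1/4)*sqrt(177), a' = -1/4 - (1/4)*sqrt(177). At the order-3 pole a set g(τ) = (τ - a)^3*f(τ) = [-3*τ**2/8 - 23*τ/34 - 8/27] / (τ - a')^3.
Order-3 pole: residue = g''(a)/2; g''(-1/4 + (1/4)*sqrt(177)) = (72394/848420649)*sqrt(177), so the residue is (36197/848420649)*sqrt(177).

The residue is (36197/848420649)*sqrt(177).


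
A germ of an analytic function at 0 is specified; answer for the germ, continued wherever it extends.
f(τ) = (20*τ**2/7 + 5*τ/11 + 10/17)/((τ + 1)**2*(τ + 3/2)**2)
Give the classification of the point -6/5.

The point is a regular point.

Denominator factors: τ + 1 = -1/5 at τ = -6/5; τ + 3/2 = 3/10 at τ = -6/5 — none vanishes.
So the germ continues analytically to -6/5.


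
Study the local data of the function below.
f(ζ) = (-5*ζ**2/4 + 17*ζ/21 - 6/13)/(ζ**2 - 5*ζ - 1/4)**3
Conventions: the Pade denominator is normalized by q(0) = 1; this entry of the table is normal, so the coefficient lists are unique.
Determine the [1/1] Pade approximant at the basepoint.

The Pade approximant has numerator coefficients [384/13, -1314386656/2124213]; denominator coefficients [1, 1270053/31124].

Taylor coefficients needed (expand at 0): a_0 = 384/13, a_1 = -497984/273, a_2 = 6773616/91.
Write the denominator as Q(ζ) = 1 + q1*ζ. Requiring Q*f - P = O(ζ^3) with deg P <= 1 kills the coefficients of ζ^2..ζ^2 in Q*f:
  ζ^2: a_2 + q1*a_1 = 0, i.e. 6773616/91 + (-497984/273)*q1 = 0.
Solving this linear system: q1 = 1270053/31124.
The numerator is Q*f truncated at degree 1: P0 = a_0 = 384/13; P1 = a_1 + q1*a_0 = -1314386656/2124213.


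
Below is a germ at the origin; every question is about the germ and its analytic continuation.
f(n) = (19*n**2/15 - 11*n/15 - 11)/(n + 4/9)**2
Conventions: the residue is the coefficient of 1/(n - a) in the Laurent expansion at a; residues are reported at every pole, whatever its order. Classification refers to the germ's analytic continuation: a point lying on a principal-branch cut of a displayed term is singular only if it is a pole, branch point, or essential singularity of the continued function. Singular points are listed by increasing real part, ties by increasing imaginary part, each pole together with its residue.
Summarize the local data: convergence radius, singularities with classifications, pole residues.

Radius of convergence at 0: 4/9.
At -4/9: a pole of order 2; residue -251/135.

Denominator factor (n + 4/9)^2: pole of order 2 at -4/9, modulus 4/9.
The radius of convergence is the smallest modulus among the singular points: 4/9.
At the order-2 pole -4/9 set g(n) = (n - (-4/9))^2*f(n) = 19*n**2/15 - 11*n/15 - 11.
Order-2 pole: residue = g'(a); g'(-4/9) = -251/135, so the residue is -251/135.
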